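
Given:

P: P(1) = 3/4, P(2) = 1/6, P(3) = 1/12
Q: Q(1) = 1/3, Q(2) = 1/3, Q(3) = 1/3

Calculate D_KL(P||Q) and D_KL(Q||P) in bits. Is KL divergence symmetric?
D_KL(P||Q) = 0.5441 bits, D_KL(Q||P) = 0.6100 bits. No, KL divergence is not symmetric.

D_KL(P||Q) = Σ P(x) log₂(P(x)/Q(x))

Computing term by term:
  P(1)·log₂(P(1)/Q(1)) = (3/4)·log₂((3/4)/(1/3)) = 0.87744
  P(2)·log₂(P(2)/Q(2)) = (1/6)·log₂((1/6)/(1/3)) = -0.16667
  P(3)·log₂(P(3)/Q(3)) = (1/12)·log₂((1/12)/(1/3)) = -0.16667

D_KL(P||Q) = 0.87744 - 0.16667 - 0.16667 = 0.54410 ≈ 0.5441 bits

D_KL(Q||P) = Σ Q(x) log₂(Q(x)/P(x))

Computing term by term:
  Q(1)·log₂(Q(1)/P(1)) = (1/3)·log₂((1/3)/(3/4)) = -0.38998
  Q(2)·log₂(Q(2)/P(2)) = (1/3)·log₂((1/3)/(1/6)) = 0.33333
  Q(3)·log₂(Q(3)/P(3)) = (1/3)·log₂((1/3)/(1/12)) = 0.66667

D_KL(Q||P) = -0.38998 + 0.33333 + 0.66667 = 0.61002 ≈ 0.6100 bits

These are NOT equal (difference: 0.0659 bits). KL divergence is asymmetric: D_KL(P||Q) ≠ D_KL(Q||P) in general.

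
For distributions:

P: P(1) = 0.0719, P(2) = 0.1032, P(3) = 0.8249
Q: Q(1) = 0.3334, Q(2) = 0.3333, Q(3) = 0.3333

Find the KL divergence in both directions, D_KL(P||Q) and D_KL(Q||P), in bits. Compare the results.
D_KL(P||Q) = 0.7448 bits, D_KL(Q||P) = 0.8659 bits. D_KL(Q||P) is larger than D_KL(P||Q) by 0.1211 bits; the two directions differ.

D_KL(P||Q) = Σ P(x) log₂(P(x)/Q(x))

Computing term by term:
  P(1)·log₂(P(1)/Q(1)) = 0.0719·log₂(0.0719/0.3334) = -0.15913
  P(2)·log₂(P(2)/Q(2)) = 0.1032·log₂(0.1032/0.3333) = -0.17455
  P(3)·log₂(P(3)/Q(3)) = 0.8249·log₂(0.8249/0.3333) = 1.07847

D_KL(P||Q) = -0.15913 - 0.17455 + 1.07847 = 0.74479 ≈ 0.7448 bits

D_KL(Q||P) = Σ Q(x) log₂(Q(x)/P(x))

Computing term by term:
  Q(1)·log₂(Q(1)/P(1)) = 0.3334·log₂(0.3334/0.0719) = 0.73788
  Q(2)·log₂(Q(2)/P(2)) = 0.3333·log₂(0.3333/0.1032) = 0.56374
  Q(3)·log₂(Q(3)/P(3)) = 0.3333·log₂(0.3333/0.8249) = -0.43576

D_KL(Q||P) = 0.73788 + 0.56374 - 0.43576 = 0.86586 ≈ 0.8659 bits

These are NOT equal (difference: 0.1211 bits). KL divergence is asymmetric: D_KL(P||Q) ≠ D_KL(Q||P) in general.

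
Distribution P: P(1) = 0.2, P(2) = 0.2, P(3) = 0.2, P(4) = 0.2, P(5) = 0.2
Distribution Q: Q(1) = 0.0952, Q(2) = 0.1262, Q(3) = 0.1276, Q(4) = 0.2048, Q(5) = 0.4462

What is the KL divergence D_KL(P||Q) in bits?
0.2383 bits

D_KL(P||Q) = Σ P(x) log₂(P(x)/Q(x))

Computing term by term:
  P(1)·log₂(P(1)/Q(1)) = 0.2·log₂(0.2/0.0952) = 0.21419
  P(2)·log₂(P(2)/Q(2)) = 0.2·log₂(0.2/0.1262) = 0.13286
  P(3)·log₂(P(3)/Q(3)) = 0.2·log₂(0.2/0.1276) = 0.12967
  P(4)·log₂(P(4)/Q(4)) = 0.2·log₂(0.2/0.2048) = -0.00684
  P(5)·log₂(P(5)/Q(5)) = 0.2·log₂(0.2/0.4462) = -0.23154

D_KL(P||Q) = 0.21419 + 0.13286 + 0.12967 - 0.00684 - 0.23154 = 0.23834 ≈ 0.2383 bits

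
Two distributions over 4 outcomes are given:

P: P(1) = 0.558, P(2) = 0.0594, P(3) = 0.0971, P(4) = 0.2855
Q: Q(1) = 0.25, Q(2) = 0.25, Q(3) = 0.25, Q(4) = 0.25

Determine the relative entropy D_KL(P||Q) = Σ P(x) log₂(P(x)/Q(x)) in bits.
0.4454 bits

D_KL(P||Q) = Σ P(x) log₂(P(x)/Q(x))

Computing term by term:
  P(1)·log₂(P(1)/Q(1)) = 0.558·log₂(0.558/0.25) = 0.64635
  P(2)·log₂(P(2)/Q(2)) = 0.0594·log₂(0.0594/0.25) = -0.12316
  P(3)·log₂(P(3)/Q(3)) = 0.0971·log₂(0.0971/0.25) = -0.13248
  P(4)·log₂(P(4)/Q(4)) = 0.2855·log₂(0.2855/0.25) = 0.05469

D_KL(P||Q) = 0.64635 - 0.12316 - 0.13248 + 0.05469 = 0.44540 ≈ 0.4454 bits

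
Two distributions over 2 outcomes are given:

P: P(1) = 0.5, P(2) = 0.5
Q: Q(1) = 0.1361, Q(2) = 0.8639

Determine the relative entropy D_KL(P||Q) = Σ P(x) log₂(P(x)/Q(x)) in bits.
0.5442 bits

D_KL(P||Q) = Σ P(x) log₂(P(x)/Q(x))

Computing term by term:
  P(1)·log₂(P(1)/Q(1)) = 0.5·log₂(0.5/0.1361) = 0.93863
  P(2)·log₂(P(2)/Q(2)) = 0.5·log₂(0.5/0.8639) = -0.39447

D_KL(P||Q) = 0.93863 - 0.39447 = 0.54416 ≈ 0.5442 bits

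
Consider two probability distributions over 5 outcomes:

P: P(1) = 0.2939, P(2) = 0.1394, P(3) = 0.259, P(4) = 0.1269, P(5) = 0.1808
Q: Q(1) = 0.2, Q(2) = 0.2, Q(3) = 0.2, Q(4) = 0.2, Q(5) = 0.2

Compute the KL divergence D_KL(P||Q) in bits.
0.0776 bits

D_KL(P||Q) = Σ P(x) log₂(P(x)/Q(x))

Computing term by term:
  P(1)·log₂(P(1)/Q(1)) = 0.2939·log₂(0.2939/0.2) = 0.16321
  P(2)·log₂(P(2)/Q(2)) = 0.1394·log₂(0.1394/0.2) = -0.07260
  P(3)·log₂(P(3)/Q(3)) = 0.259·log₂(0.259/0.2) = 0.09659
  P(4)·log₂(P(4)/Q(4)) = 0.1269·log₂(0.1269/0.2) = -0.08329
  P(5)·log₂(P(5)/Q(5)) = 0.1808·log₂(0.1808/0.2) = -0.02633

D_KL(P||Q) = 0.16321 - 0.07260 + 0.09659 - 0.08329 - 0.02633 = 0.07758 ≈ 0.0776 bits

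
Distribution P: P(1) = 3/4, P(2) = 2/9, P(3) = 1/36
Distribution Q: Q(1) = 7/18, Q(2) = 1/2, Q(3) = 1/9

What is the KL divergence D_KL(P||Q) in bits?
0.3951 bits

D_KL(P||Q) = Σ P(x) log₂(P(x)/Q(x))

Computing term by term:
  P(1)·log₂(P(1)/Q(1)) = (3/4)·log₂((3/4)/(7/18)) = 0.71065
  P(2)·log₂(P(2)/Q(2)) = (2/9)·log₂((2/9)/(1/2)) = -0.25998
  P(3)·log₂(P(3)/Q(3)) = (1/36)·log₂((1/36)/(1/9)) = -0.05556

D_KL(P||Q) = 0.71065 - 0.25998 - 0.05556 = 0.39511 ≈ 0.3951 bits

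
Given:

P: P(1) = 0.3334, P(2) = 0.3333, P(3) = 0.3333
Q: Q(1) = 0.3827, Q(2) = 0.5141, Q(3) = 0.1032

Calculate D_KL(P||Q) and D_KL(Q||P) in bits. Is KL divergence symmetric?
D_KL(P||Q) = 0.2890 bits, D_KL(Q||P) = 0.2230 bits. No, KL divergence is not symmetric.

D_KL(P||Q) = Σ P(x) log₂(P(x)/Q(x))

Computing term by term:
  P(1)·log₂(P(1)/Q(1)) = 0.3334·log₂(0.3334/0.3827) = -0.06633
  P(2)·log₂(P(2)/Q(2)) = 0.3333·log₂(0.3333/0.5141) = -0.20839
  P(3)·log₂(P(3)/Q(3)) = 0.3333·log₂(0.3333/0.1032) = 0.56374

D_KL(P||Q) = -0.06633 - 0.20839 + 0.56374 = 0.28902 ≈ 0.2890 bits

D_KL(Q||P) = Σ Q(x) log₂(Q(x)/P(x))

Computing term by term:
  Q(1)·log₂(Q(1)/P(1)) = 0.3827·log₂(0.3827/0.3334) = 0.07614
  Q(2)·log₂(Q(2)/P(2)) = 0.5141·log₂(0.5141/0.3333) = 0.32143
  Q(3)·log₂(Q(3)/P(3)) = 0.1032·log₂(0.1032/0.3333) = -0.17455

D_KL(Q||P) = 0.07614 + 0.32143 - 0.17455 = 0.22302 ≈ 0.2230 bits

These are NOT equal (difference: 0.0660 bits). KL divergence is asymmetric: D_KL(P||Q) ≠ D_KL(Q||P) in general.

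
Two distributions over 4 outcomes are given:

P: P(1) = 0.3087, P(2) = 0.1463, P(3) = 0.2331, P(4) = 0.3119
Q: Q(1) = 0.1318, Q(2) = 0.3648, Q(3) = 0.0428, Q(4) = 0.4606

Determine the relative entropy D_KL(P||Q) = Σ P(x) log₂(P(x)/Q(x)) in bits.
0.5808 bits

D_KL(P||Q) = Σ P(x) log₂(P(x)/Q(x))

Computing term by term:
  P(1)·log₂(P(1)/Q(1)) = 0.3087·log₂(0.3087/0.1318) = 0.37904
  P(2)·log₂(P(2)/Q(2)) = 0.1463·log₂(0.1463/0.3648) = -0.19285
  P(3)·log₂(P(3)/Q(3)) = 0.2331·log₂(0.2331/0.0428) = 0.56999
  P(4)·log₂(P(4)/Q(4)) = 0.3119·log₂(0.3119/0.4606) = -0.17542

D_KL(P||Q) = 0.37904 - 0.19285 + 0.56999 - 0.17542 = 0.58076 ≈ 0.5808 bits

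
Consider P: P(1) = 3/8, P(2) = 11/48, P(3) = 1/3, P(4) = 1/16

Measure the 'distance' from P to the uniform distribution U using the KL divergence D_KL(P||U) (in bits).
0.2039 bits

U(i) = 1/4 for all i

D_KL(P||U) = Σ P(x) log₂(P(x) / (1/4))
           = Σ P(x) log₂(P(x)) + log₂(4)
           = log₂(4) - H(P)

H(P) = -Σ P(x) log₂(P(x)):
  -P(1)·log₂(P(1)) = -(3/8)·log₂(3/8) = 0.53064
  -P(2)·log₂(P(2)) = -(11/48)·log₂(11/48) = 0.48710
  -P(3)·log₂(P(3)) = -(1/3)·log₂(1/3) = 0.52832
  -P(4)·log₂(P(4)) = -(1/16)·log₂(1/16) = 0.25000
H(P) = 0.53064 + 0.48710 + 0.52832 + 0.25000 = 1.79606 bits

log₂(4) = 2.00000 bits

D_KL(P||U) = 2.00000 - 1.79606 = 0.20394 ≈ 0.2039 bits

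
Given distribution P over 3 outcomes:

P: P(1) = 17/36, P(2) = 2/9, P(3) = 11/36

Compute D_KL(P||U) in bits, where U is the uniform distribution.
0.0689 bits

U(i) = 1/3 for all i

D_KL(P||U) = Σ P(x) log₂(P(x) / (1/3))
           = Σ P(x) log₂(P(x)) + log₂(3)
           = log₂(3) - H(P)

H(P) = -Σ P(x) log₂(P(x)):
  -P(1)·log₂(P(1)) = -(17/36)·log₂(17/36) = 0.51116
  -P(2)·log₂(P(2)) = -(2/9)·log₂(2/9) = 0.48221
  -P(3)·log₂(P(3)) = -(11/36)·log₂(11/36) = 0.52265
H(P) = 0.51116 + 0.48221 + 0.52265 = 1.51602 bits

log₂(3) = 1.58496 bits

D_KL(P||U) = 1.58496 - 1.51602 = 0.06894 ≈ 0.0689 bits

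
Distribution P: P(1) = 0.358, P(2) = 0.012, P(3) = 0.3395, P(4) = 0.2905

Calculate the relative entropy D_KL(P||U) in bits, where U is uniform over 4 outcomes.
0.3457 bits

U(i) = 1/4 for all i

D_KL(P||U) = Σ P(x) log₂(P(x) / (1/4))
           = Σ P(x) log₂(P(x)) + log₂(4)
           = log₂(4) - H(P)

H(P) = -Σ P(x) log₂(P(x)):
  -P(1)·log₂(P(1)) = -(0.358)·log₂(0.358) = 0.53054
  -P(2)·log₂(P(2)) = -(0.012)·log₂(0.012) = 0.07657
  -P(3)·log₂(P(3)) = -(0.3395)·log₂(0.3395) = 0.52912
  -P(4)·log₂(P(4)) = -(0.2905)·log₂(0.2905) = 0.51807
H(P) = 0.53054 + 0.07657 + 0.52912 + 0.51807 = 1.65430 bits

log₂(4) = 2.00000 bits

D_KL(P||U) = 2.00000 - 1.65430 = 0.34570 ≈ 0.3457 bits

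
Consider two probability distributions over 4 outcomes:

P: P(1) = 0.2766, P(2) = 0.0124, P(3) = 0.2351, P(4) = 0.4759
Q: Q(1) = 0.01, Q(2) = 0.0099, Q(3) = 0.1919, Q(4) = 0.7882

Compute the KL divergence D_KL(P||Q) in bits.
1.0513 bits

D_KL(P||Q) = Σ P(x) log₂(P(x)/Q(x))

Computing term by term:
  P(1)·log₂(P(1)/Q(1)) = 0.2766·log₂(0.2766/0.01) = 1.32484
  P(2)·log₂(P(2)/Q(2)) = 0.0124·log₂(0.0124/0.0099) = 0.00403
  P(3)·log₂(P(3)/Q(3)) = 0.2351·log₂(0.2351/0.1919) = 0.06887
  P(4)·log₂(P(4)/Q(4)) = 0.4759·log₂(0.4759/0.7882) = -0.34641

D_KL(P||Q) = 1.32484 + 0.00403 + 0.06887 - 0.34641 = 1.05133 ≈ 1.0513 bits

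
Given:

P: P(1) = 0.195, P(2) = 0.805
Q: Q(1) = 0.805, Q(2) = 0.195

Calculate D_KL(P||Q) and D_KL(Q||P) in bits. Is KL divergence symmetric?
D_KL(P||Q) = 1.2478 bits, D_KL(Q||P) = 1.2478 bits. The two values coincide for this particular pair, but no — KL divergence is not symmetric in general.

D_KL(P||Q) = Σ P(x) log₂(P(x)/Q(x))

Computing term by term:
  P(1)·log₂(P(1)/Q(1)) = 0.195·log₂(0.195/0.805) = -0.39888
  P(2)·log₂(P(2)/Q(2)) = 0.805·log₂(0.805/0.195) = 1.64664

D_KL(P||Q) = -0.39888 + 1.64664 = 1.24776 ≈ 1.2478 bits

D_KL(Q||P) = Σ Q(x) log₂(Q(x)/P(x))

Computing term by term:
  Q(1)·log₂(Q(1)/P(1)) = 0.805·log₂(0.805/0.195) = 1.64664
  Q(2)·log₂(Q(2)/P(2)) = 0.195·log₂(0.195/0.805) = -0.39888

D_KL(Q||P) = 1.64664 - 0.39888 = 1.24776 ≈ 1.2478 bits

These ARE equal here. Q is P with outcomes relabeled (Q(1) = P(2), Q(2) = P(1)) by a relabeling that is its own inverse, so the two sums contain exactly the same terms in a different order. This is a special case — KL divergence is not symmetric in general: D_KL(P||Q) ≠ D_KL(Q||P) for most P, Q.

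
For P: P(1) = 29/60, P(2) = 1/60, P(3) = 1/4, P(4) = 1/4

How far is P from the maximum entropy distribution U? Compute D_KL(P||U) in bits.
0.3946 bits

U(i) = 1/4 for all i

D_KL(P||U) = Σ P(x) log₂(P(x) / (1/4))
           = Σ P(x) log₂(P(x)) + log₂(4)
           = log₂(4) - H(P)

H(P) = -Σ P(x) log₂(P(x)):
  -P(1)·log₂(P(1)) = -(29/60)·log₂(29/60) = 0.50697
  -P(2)·log₂(P(2)) = -(1/60)·log₂(1/60) = 0.09845
  -P(3)·log₂(P(3)) = -(1/4)·log₂(1/4) = 0.50000
  -P(4)·log₂(P(4)) = -(1/4)·log₂(1/4) = 0.50000
H(P) = 0.50697 + 0.09845 + 0.50000 + 0.50000 = 1.60542 bits

log₂(4) = 2.00000 bits

D_KL(P||U) = 2.00000 - 1.60542 = 0.39458 ≈ 0.3946 bits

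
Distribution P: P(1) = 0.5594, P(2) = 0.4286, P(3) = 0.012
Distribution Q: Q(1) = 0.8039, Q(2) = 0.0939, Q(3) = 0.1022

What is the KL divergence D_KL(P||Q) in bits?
0.6091 bits

D_KL(P||Q) = Σ P(x) log₂(P(x)/Q(x))

Computing term by term:
  P(1)·log₂(P(1)/Q(1)) = 0.5594·log₂(0.5594/0.8039) = -0.29264
  P(2)·log₂(P(2)/Q(2)) = 0.4286·log₂(0.4286/0.0939) = 0.93882
  P(3)·log₂(P(3)/Q(3)) = 0.012·log₂(0.012/0.1022) = -0.03708

D_KL(P||Q) = -0.29264 + 0.93882 - 0.03708 = 0.60910 ≈ 0.6091 bits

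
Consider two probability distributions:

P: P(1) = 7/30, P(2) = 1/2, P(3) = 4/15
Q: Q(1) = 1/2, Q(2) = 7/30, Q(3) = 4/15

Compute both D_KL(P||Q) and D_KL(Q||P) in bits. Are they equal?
D_KL(P||Q) = 0.2932 bits, D_KL(Q||P) = 0.2932 bits. Yes, in this case they are equal (although KL divergence is not symmetric in general).

D_KL(P||Q) = Σ P(x) log₂(P(x)/Q(x))

Computing term by term:
  P(1)·log₂(P(1)/Q(1)) = (7/30)·log₂((7/30)/(1/2)) = -0.25656
  P(2)·log₂(P(2)/Q(2)) = (1/2)·log₂((1/2)/(7/30)) = 0.54977
  P(3)·log₂(P(3)/Q(3)) = (4/15)·log₂((4/15)/(4/15)) = 0.00000

D_KL(P||Q) = -0.25656 + 0.54977 + 0.00000 = 0.29321 ≈ 0.2932 bits

D_KL(Q||P) = Σ Q(x) log₂(Q(x)/P(x))

Computing term by term:
  Q(1)·log₂(Q(1)/P(1)) = (1/2)·log₂((1/2)/(7/30)) = 0.54977
  Q(2)·log₂(Q(2)/P(2)) = (7/30)·log₂((7/30)/(1/2)) = -0.25656
  Q(3)·log₂(Q(3)/P(3)) = (4/15)·log₂((4/15)/(4/15)) = 0.00000

D_KL(Q||P) = 0.54977 - 0.25656 + 0.00000 = 0.29321 ≈ 0.2932 bits

These ARE equal here. Q is P with outcomes relabeled (Q(1) = P(2), Q(2) = P(1)) by a relabeling that is its own inverse, so the two sums contain exactly the same terms in a different order. This is a special case — KL divergence is not symmetric in general: D_KL(P||Q) ≠ D_KL(Q||P) for most P, Q.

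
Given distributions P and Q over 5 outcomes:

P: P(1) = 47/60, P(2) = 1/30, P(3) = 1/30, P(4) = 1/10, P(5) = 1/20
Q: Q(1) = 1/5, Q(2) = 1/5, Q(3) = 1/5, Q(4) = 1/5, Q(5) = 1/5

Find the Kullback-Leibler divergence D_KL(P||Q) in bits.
1.1705 bits

D_KL(P||Q) = Σ P(x) log₂(P(x)/Q(x))

Computing term by term:
  P(1)·log₂(P(1)/Q(1)) = (47/60)·log₂((47/60)/(1/5)) = 1.54287
  P(2)·log₂(P(2)/Q(2)) = (1/30)·log₂((1/30)/(1/5)) = -0.08617
  P(3)·log₂(P(3)/Q(3)) = (1/30)·log₂((1/30)/(1/5)) = -0.08617
  P(4)·log₂(P(4)/Q(4)) = (1/10)·log₂((1/10)/(1/5)) = -0.10000
  P(5)·log₂(P(5)/Q(5)) = (1/20)·log₂((1/20)/(1/5)) = -0.10000

D_KL(P||Q) = 1.54287 - 0.08617 - 0.08617 - 0.10000 - 0.10000 = 1.17053 ≈ 1.1705 bits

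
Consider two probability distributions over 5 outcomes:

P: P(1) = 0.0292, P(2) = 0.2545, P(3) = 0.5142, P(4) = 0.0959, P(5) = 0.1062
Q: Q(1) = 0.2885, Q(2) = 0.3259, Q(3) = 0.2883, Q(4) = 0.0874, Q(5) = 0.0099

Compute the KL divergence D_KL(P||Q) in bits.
0.6183 bits

D_KL(P||Q) = Σ P(x) log₂(P(x)/Q(x))

Computing term by term:
  P(1)·log₂(P(1)/Q(1)) = 0.0292·log₂(0.0292/0.2885) = -0.09649
  P(2)·log₂(P(2)/Q(2)) = 0.2545·log₂(0.2545/0.3259) = -0.09080
  P(3)·log₂(P(3)/Q(3)) = 0.5142·log₂(0.5142/0.2883) = 0.42923
  P(4)·log₂(P(4)/Q(4)) = 0.0959·log₂(0.0959/0.0874) = 0.01284
  P(5)·log₂(P(5)/Q(5)) = 0.1062·log₂(0.1062/0.0099) = 0.36355

D_KL(P||Q) = -0.09649 - 0.09080 + 0.42923 + 0.01284 + 0.36355 = 0.61833 ≈ 0.6183 bits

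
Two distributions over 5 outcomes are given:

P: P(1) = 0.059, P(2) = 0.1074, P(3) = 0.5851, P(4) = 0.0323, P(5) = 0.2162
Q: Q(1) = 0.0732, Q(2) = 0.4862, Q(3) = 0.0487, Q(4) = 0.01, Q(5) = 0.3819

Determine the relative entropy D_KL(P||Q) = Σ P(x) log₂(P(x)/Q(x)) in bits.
1.7234 bits

D_KL(P||Q) = Σ P(x) log₂(P(x)/Q(x))

Computing term by term:
  P(1)·log₂(P(1)/Q(1)) = 0.059·log₂(0.059/0.0732) = -0.01836
  P(2)·log₂(P(2)/Q(2)) = 0.1074·log₂(0.1074/0.4862) = -0.23398
  P(3)·log₂(P(3)/Q(3)) = 0.5851·log₂(0.5851/0.0487) = 2.09857
  P(4)·log₂(P(4)/Q(4)) = 0.0323·log₂(0.0323/0.01) = 0.05464
  P(5)·log₂(P(5)/Q(5)) = 0.2162·log₂(0.2162/0.3819) = -0.17746

D_KL(P||Q) = -0.01836 - 0.23398 + 2.09857 + 0.05464 - 0.17746 = 1.72341 ≈ 1.7234 bits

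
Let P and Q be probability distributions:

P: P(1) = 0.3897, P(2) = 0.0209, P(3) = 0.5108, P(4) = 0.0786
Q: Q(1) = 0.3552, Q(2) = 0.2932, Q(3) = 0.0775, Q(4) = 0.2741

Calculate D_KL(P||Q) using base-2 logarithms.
1.2205 bits

D_KL(P||Q) = Σ P(x) log₂(P(x)/Q(x))

Computing term by term:
  P(1)·log₂(P(1)/Q(1)) = 0.3897·log₂(0.3897/0.3552) = 0.05212
  P(2)·log₂(P(2)/Q(2)) = 0.0209·log₂(0.0209/0.2932) = -0.07964
  P(3)·log₂(P(3)/Q(3)) = 0.5108·log₂(0.5108/0.0775) = 1.38963
  P(4)·log₂(P(4)/Q(4)) = 0.0786·log₂(0.0786/0.2741) = -0.14165

D_KL(P||Q) = 0.05212 - 0.07964 + 1.38963 - 0.14165 = 1.22046 ≈ 1.2205 bits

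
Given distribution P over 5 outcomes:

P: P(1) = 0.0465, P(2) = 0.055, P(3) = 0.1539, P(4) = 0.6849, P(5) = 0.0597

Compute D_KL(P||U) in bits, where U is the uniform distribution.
0.8537 bits

U(i) = 1/5 for all i

D_KL(P||U) = Σ P(x) log₂(P(x) / (1/5))
           = Σ P(x) log₂(P(x)) + log₂(5)
           = log₂(5) - H(P)

H(P) = -Σ P(x) log₂(P(x)):
  -P(1)·log₂(P(1)) = -(0.0465)·log₂(0.0465) = 0.20584
  -P(2)·log₂(P(2)) = -(0.055)·log₂(0.055) = 0.23014
  -P(3)·log₂(P(3)) = -(0.1539)·log₂(0.1539) = 0.41552
  -P(4)·log₂(P(4)) = -(0.6849)·log₂(0.6849) = 0.37398
  -P(5)·log₂(P(5)) = -(0.0597)·log₂(0.0597) = 0.24275
H(P) = 0.20584 + 0.23014 + 0.41552 + 0.37398 + 0.24275 = 1.46823 bits

log₂(5) = 2.32193 bits

D_KL(P||U) = 2.32193 - 1.46823 = 0.85370 ≈ 0.8537 bits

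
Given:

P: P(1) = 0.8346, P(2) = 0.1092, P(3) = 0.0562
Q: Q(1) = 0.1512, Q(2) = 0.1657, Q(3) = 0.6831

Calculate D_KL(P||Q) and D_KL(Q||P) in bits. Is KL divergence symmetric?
D_KL(P||Q) = 1.7888 bits, D_KL(Q||P) = 2.1886 bits. No, KL divergence is not symmetric.

D_KL(P||Q) = Σ P(x) log₂(P(x)/Q(x))

Computing term by term:
  P(1)·log₂(P(1)/Q(1)) = 0.8346·log₂(0.8346/0.1512) = 2.05698
  P(2)·log₂(P(2)/Q(2)) = 0.1092·log₂(0.1092/0.1657) = -0.06569
  P(3)·log₂(P(3)/Q(3)) = 0.0562·log₂(0.0562/0.6831) = -0.20251

D_KL(P||Q) = 2.05698 - 0.06569 - 0.20251 = 1.78878 ≈ 1.7888 bits

D_KL(Q||P) = Σ Q(x) log₂(Q(x)/P(x))

Computing term by term:
  Q(1)·log₂(Q(1)/P(1)) = 0.1512·log₂(0.1512/0.8346) = -0.37265
  Q(2)·log₂(Q(2)/P(2)) = 0.1657·log₂(0.1657/0.1092) = 0.09969
  Q(3)·log₂(Q(3)/P(3)) = 0.6831·log₂(0.6831/0.0562) = 2.46152

D_KL(Q||P) = -0.37265 + 0.09969 + 2.46152 = 2.18856 ≈ 2.1886 bits

These are NOT equal (difference: 0.3998 bits). KL divergence is asymmetric: D_KL(P||Q) ≠ D_KL(Q||P) in general.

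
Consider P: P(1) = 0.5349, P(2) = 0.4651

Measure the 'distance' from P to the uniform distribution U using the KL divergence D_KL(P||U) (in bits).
0.0035 bits

U(i) = 1/2 for all i

D_KL(P||U) = Σ P(x) log₂(P(x) / (1/2))
           = Σ P(x) log₂(P(x)) + log₂(2)
           = log₂(2) - H(P)

H(P) = -Σ P(x) log₂(P(x)):
  -P(1)·log₂(P(1)) = -(0.5349)·log₂(0.5349) = 0.48283
  -P(2)·log₂(P(2)) = -(0.4651)·log₂(0.4651) = 0.51365
H(P) = 0.48283 + 0.51365 = 0.99648 bits

log₂(2) = 1.00000 bits

D_KL(P||U) = 1.00000 - 0.99648 = 0.00352 ≈ 0.0035 bits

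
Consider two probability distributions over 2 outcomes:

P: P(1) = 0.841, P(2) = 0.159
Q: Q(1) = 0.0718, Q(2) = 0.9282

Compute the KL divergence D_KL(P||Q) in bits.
2.5809 bits

D_KL(P||Q) = Σ P(x) log₂(P(x)/Q(x))

Computing term by term:
  P(1)·log₂(P(1)/Q(1)) = 0.841·log₂(0.841/0.0718) = 2.98559
  P(2)·log₂(P(2)/Q(2)) = 0.159·log₂(0.159/0.9282) = -0.40472

D_KL(P||Q) = 2.98559 - 0.40472 = 2.58087 ≈ 2.5809 bits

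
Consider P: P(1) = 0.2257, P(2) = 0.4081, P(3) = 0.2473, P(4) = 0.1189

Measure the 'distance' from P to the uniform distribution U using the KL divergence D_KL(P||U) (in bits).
0.1239 bits

U(i) = 1/4 for all i

D_KL(P||U) = Σ P(x) log₂(P(x) / (1/4))
           = Σ P(x) log₂(P(x)) + log₂(4)
           = log₂(4) - H(P)

H(P) = -Σ P(x) log₂(P(x)):
  -P(1)·log₂(P(1)) = -(0.2257)·log₂(0.2257) = 0.48470
  -P(2)·log₂(P(2)) = -(0.4081)·log₂(0.4081) = 0.52768
  -P(3)·log₂(P(3)) = -(0.2473)·log₂(0.2473) = 0.49847
  -P(4)·log₂(P(4)) = -(0.1189)·log₂(0.1189) = 0.36528
H(P) = 0.48470 + 0.52768 + 0.49847 + 0.36528 = 1.87613 bits

log₂(4) = 2.00000 bits

D_KL(P||U) = 2.00000 - 1.87613 = 0.12387 ≈ 0.1239 bits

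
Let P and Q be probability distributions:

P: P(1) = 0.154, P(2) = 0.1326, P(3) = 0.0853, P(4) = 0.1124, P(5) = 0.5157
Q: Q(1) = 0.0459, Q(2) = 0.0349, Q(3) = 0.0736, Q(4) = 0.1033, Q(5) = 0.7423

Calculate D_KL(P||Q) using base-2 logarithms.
0.2852 bits

D_KL(P||Q) = Σ P(x) log₂(P(x)/Q(x))

Computing term by term:
  P(1)·log₂(P(1)/Q(1)) = 0.154·log₂(0.154/0.0459) = 0.26894
  P(2)·log₂(P(2)/Q(2)) = 0.1326·log₂(0.1326/0.0349) = 0.25536
  P(3)·log₂(P(3)/Q(3)) = 0.0853·log₂(0.0853/0.0736) = 0.01816
  P(4)·log₂(P(4)/Q(4)) = 0.1124·log₂(0.1124/0.1033) = 0.01369
  P(5)·log₂(P(5)/Q(5)) = 0.5157·log₂(0.5157/0.7423) = -0.27099

D_KL(P||Q) = 0.26894 + 0.25536 + 0.01816 + 0.01369 - 0.27099 = 0.28516 ≈ 0.2852 bits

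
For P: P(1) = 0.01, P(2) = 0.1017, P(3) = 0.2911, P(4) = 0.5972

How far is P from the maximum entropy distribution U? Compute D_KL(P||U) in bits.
0.6358 bits

U(i) = 1/4 for all i

D_KL(P||U) = Σ P(x) log₂(P(x) / (1/4))
           = Σ P(x) log₂(P(x)) + log₂(4)
           = log₂(4) - H(P)

H(P) = -Σ P(x) log₂(P(x)):
  -P(1)·log₂(P(1)) = -(0.01)·log₂(0.01) = 0.06644
  -P(2)·log₂(P(2)) = -(0.1017)·log₂(0.1017) = 0.33537
  -P(3)·log₂(P(3)) = -(0.2911)·log₂(0.2911) = 0.51828
  -P(4)·log₂(P(4)) = -(0.5972)·log₂(0.5972) = 0.44415
H(P) = 0.06644 + 0.33537 + 0.51828 + 0.44415 = 1.36424 bits

log₂(4) = 2.00000 bits

D_KL(P||U) = 2.00000 - 1.36424 = 0.63576 ≈ 0.6358 bits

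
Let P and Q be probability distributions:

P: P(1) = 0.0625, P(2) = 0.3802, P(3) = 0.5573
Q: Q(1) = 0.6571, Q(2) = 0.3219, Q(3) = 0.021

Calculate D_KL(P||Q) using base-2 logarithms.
2.5152 bits

D_KL(P||Q) = Σ P(x) log₂(P(x)/Q(x))

Computing term by term:
  P(1)·log₂(P(1)/Q(1)) = 0.0625·log₂(0.0625/0.6571) = -0.21214
  P(2)·log₂(P(2)/Q(2)) = 0.3802·log₂(0.3802/0.3219) = 0.09130
  P(3)·log₂(P(3)/Q(3)) = 0.5573·log₂(0.5573/0.021) = 2.63603

D_KL(P||Q) = -0.21214 + 0.09130 + 2.63603 = 2.51519 ≈ 2.5152 bits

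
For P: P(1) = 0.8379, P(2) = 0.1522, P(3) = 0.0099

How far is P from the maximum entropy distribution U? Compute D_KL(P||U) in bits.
0.8919 bits

U(i) = 1/3 for all i

D_KL(P||U) = Σ P(x) log₂(P(x) / (1/3))
           = Σ P(x) log₂(P(x)) + log₂(3)
           = log₂(3) - H(P)

H(P) = -Σ P(x) log₂(P(x)):
  -P(1)·log₂(P(1)) = -(0.8379)·log₂(0.8379) = 0.21379
  -P(2)·log₂(P(2)) = -(0.1522)·log₂(0.1522) = 0.41337
  -P(3)·log₂(P(3)) = -(0.0099)·log₂(0.0099) = 0.06592
H(P) = 0.21379 + 0.41337 + 0.06592 = 0.69308 bits

log₂(3) = 1.58496 bits

D_KL(P||U) = 1.58496 - 0.69308 = 0.89188 ≈ 0.8919 bits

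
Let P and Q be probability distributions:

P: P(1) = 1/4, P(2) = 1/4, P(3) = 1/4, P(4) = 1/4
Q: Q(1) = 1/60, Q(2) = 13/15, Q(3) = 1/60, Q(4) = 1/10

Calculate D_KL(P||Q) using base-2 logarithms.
1.8355 bits

D_KL(P||Q) = Σ P(x) log₂(P(x)/Q(x))

Computing term by term:
  P(1)·log₂(P(1)/Q(1)) = (1/4)·log₂((1/4)/(1/60)) = 0.97672
  P(2)·log₂(P(2)/Q(2)) = (1/4)·log₂((1/4)/(13/15)) = -0.44839
  P(3)·log₂(P(3)/Q(3)) = (1/4)·log₂((1/4)/(1/60)) = 0.97672
  P(4)·log₂(P(4)/Q(4)) = (1/4)·log₂((1/4)/(1/10)) = 0.33048

D_KL(P||Q) = 0.97672 - 0.44839 + 0.97672 + 0.33048 = 1.83553 ≈ 1.8355 bits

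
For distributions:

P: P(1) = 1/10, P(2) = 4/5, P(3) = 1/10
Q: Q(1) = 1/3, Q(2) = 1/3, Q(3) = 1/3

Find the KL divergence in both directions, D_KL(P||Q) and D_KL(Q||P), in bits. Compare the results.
D_KL(P||Q) = 0.6630 bits, D_KL(Q||P) = 0.7370 bits. D_KL(Q||P) is larger than D_KL(P||Q) by 0.0740 bits; the two directions differ.

D_KL(P||Q) = Σ P(x) log₂(P(x)/Q(x))

Computing term by term:
  P(1)·log₂(P(1)/Q(1)) = (1/10)·log₂((1/10)/(1/3)) = -0.17370
  P(2)·log₂(P(2)/Q(2)) = (4/5)·log₂((4/5)/(1/3)) = 1.01043
  P(3)·log₂(P(3)/Q(3)) = (1/10)·log₂((1/10)/(1/3)) = -0.17370

D_KL(P||Q) = -0.17370 + 1.01043 - 0.17370 = 0.66303 ≈ 0.6630 bits

D_KL(Q||P) = Σ Q(x) log₂(Q(x)/P(x))

Computing term by term:
  Q(1)·log₂(Q(1)/P(1)) = (1/3)·log₂((1/3)/(1/10)) = 0.57899
  Q(2)·log₂(Q(2)/P(2)) = (1/3)·log₂((1/3)/(4/5)) = -0.42101
  Q(3)·log₂(Q(3)/P(3)) = (1/3)·log₂((1/3)/(1/10)) = 0.57899

D_KL(Q||P) = 0.57899 - 0.42101 + 0.57899 = 0.73697 ≈ 0.7370 bits

These are NOT equal (difference: 0.0740 bits). KL divergence is asymmetric: D_KL(P||Q) ≠ D_KL(Q||P) in general.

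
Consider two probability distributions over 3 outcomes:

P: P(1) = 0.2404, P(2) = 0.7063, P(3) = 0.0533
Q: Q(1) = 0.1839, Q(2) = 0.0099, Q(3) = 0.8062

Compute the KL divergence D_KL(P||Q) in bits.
4.2325 bits

D_KL(P||Q) = Σ P(x) log₂(P(x)/Q(x))

Computing term by term:
  P(1)·log₂(P(1)/Q(1)) = 0.2404·log₂(0.2404/0.1839) = 0.09292
  P(2)·log₂(P(2)/Q(2)) = 0.7063·log₂(0.7063/0.0099) = 4.34848
  P(3)·log₂(P(3)/Q(3)) = 0.0533·log₂(0.0533/0.8062) = -0.20888

D_KL(P||Q) = 0.09292 + 4.34848 - 0.20888 = 4.23252 ≈ 4.2325 bits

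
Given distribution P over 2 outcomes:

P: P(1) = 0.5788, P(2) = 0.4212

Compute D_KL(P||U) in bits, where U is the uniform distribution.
0.0180 bits

U(i) = 1/2 for all i

D_KL(P||U) = Σ P(x) log₂(P(x) / (1/2))
           = Σ P(x) log₂(P(x)) + log₂(2)
           = log₂(2) - H(P)

H(P) = -Σ P(x) log₂(P(x)):
  -P(1)·log₂(P(1)) = -(0.5788)·log₂(0.5788) = 0.45659
  -P(2)·log₂(P(2)) = -(0.4212)·log₂(0.4212) = 0.52541
H(P) = 0.45659 + 0.52541 = 0.98200 bits

log₂(2) = 1.00000 bits

D_KL(P||U) = 1.00000 - 0.98200 = 0.01800 ≈ 0.0180 bits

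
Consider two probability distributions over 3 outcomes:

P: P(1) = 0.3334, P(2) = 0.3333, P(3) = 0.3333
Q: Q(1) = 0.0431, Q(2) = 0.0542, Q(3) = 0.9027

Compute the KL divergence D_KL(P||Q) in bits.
1.3783 bits

D_KL(P||Q) = Σ P(x) log₂(P(x)/Q(x))

Computing term by term:
  P(1)·log₂(P(1)/Q(1)) = 0.3334·log₂(0.3334/0.0431) = 0.98403
  P(2)·log₂(P(2)/Q(2)) = 0.3333·log₂(0.3333/0.0542) = 0.87340
  P(3)·log₂(P(3)/Q(3)) = 0.3333·log₂(0.3333/0.9027) = -0.47909

D_KL(P||Q) = 0.98403 + 0.87340 - 0.47909 = 1.37834 ≈ 1.3783 bits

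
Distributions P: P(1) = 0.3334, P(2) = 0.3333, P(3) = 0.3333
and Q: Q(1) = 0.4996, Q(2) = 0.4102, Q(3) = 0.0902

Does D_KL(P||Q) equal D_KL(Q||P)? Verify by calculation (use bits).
D_KL(P||Q) = 0.3341 bits, D_KL(Q||P) = 0.2443 bits. No — D_KL(P||Q) ≠ D_KL(Q||P) for this pair.

D_KL(P||Q) = Σ P(x) log₂(P(x)/Q(x))

Computing term by term:
  P(1)·log₂(P(1)/Q(1)) = 0.3334·log₂(0.3334/0.4996) = -0.19455
  P(2)·log₂(P(2)/Q(2)) = 0.3333·log₂(0.3333/0.4102) = -0.09983
  P(3)·log₂(P(3)/Q(3)) = 0.3333·log₂(0.3333/0.0902) = 0.62848

D_KL(P||Q) = -0.19455 - 0.09983 + 0.62848 = 0.33410 ≈ 0.3341 bits

D_KL(Q||P) = Σ Q(x) log₂(Q(x)/P(x))

Computing term by term:
  Q(1)·log₂(Q(1)/P(1)) = 0.4996·log₂(0.4996/0.3334) = 0.29153
  Q(2)·log₂(Q(2)/P(2)) = 0.4102·log₂(0.4102/0.3333) = 0.12286
  Q(3)·log₂(Q(3)/P(3)) = 0.0902·log₂(0.0902/0.3333) = -0.17008

D_KL(Q||P) = 0.29153 + 0.12286 - 0.17008 = 0.24431 ≈ 0.2443 bits

These are NOT equal (difference: 0.0898 bits). KL divergence is asymmetric: D_KL(P||Q) ≠ D_KL(Q||P) in general.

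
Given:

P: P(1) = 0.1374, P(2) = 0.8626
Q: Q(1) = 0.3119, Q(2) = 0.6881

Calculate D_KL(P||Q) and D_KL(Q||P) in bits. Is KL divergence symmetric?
D_KL(P||Q) = 0.1188 bits, D_KL(Q||P) = 0.1445 bits. No, KL divergence is not symmetric.

D_KL(P||Q) = Σ P(x) log₂(P(x)/Q(x))

Computing term by term:
  P(1)·log₂(P(1)/Q(1)) = 0.1374·log₂(0.1374/0.3119) = -0.16250
  P(2)·log₂(P(2)/Q(2)) = 0.8626·log₂(0.8626/0.6881) = 0.28127

D_KL(P||Q) = -0.16250 + 0.28127 = 0.11877 ≈ 0.1188 bits

D_KL(Q||P) = Σ Q(x) log₂(Q(x)/P(x))

Computing term by term:
  Q(1)·log₂(Q(1)/P(1)) = 0.3119·log₂(0.3119/0.1374) = 0.36888
  Q(2)·log₂(Q(2)/P(2)) = 0.6881·log₂(0.6881/0.8626) = -0.22437

D_KL(Q||P) = 0.36888 - 0.22437 = 0.14451 ≈ 0.1445 bits

These are NOT equal (difference: 0.0257 bits). KL divergence is asymmetric: D_KL(P||Q) ≠ D_KL(Q||P) in general.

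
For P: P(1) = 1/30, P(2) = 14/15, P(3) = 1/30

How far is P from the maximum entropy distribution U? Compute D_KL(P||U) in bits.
1.1649 bits

U(i) = 1/3 for all i

D_KL(P||U) = Σ P(x) log₂(P(x) / (1/3))
           = Σ P(x) log₂(P(x)) + log₂(3)
           = log₂(3) - H(P)

H(P) = -Σ P(x) log₂(P(x)):
  -P(1)·log₂(P(1)) = -(1/30)·log₂(1/30) = 0.16356
  -P(2)·log₂(P(2)) = -(14/15)·log₂(14/15) = 0.09290
  -P(3)·log₂(P(3)) = -(1/30)·log₂(1/30) = 0.16356
H(P) = 0.16356 + 0.09290 + 0.16356 = 0.42002 bits

log₂(3) = 1.58496 bits

D_KL(P||U) = 1.58496 - 0.42002 = 1.16494 ≈ 1.1649 bits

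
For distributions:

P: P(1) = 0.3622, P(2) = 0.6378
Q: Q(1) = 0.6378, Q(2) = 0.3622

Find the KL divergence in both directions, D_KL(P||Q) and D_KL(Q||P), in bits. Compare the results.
D_KL(P||Q) = 0.2250 bits, D_KL(Q||P) = 0.2250 bits. The two directions give exactly the same value for this pair.

D_KL(P||Q) = Σ P(x) log₂(P(x)/Q(x))

Computing term by term:
  P(1)·log₂(P(1)/Q(1)) = 0.3622·log₂(0.3622/0.6378) = -0.29567
  P(2)·log₂(P(2)/Q(2)) = 0.6378·log₂(0.6378/0.3622) = 0.52065

D_KL(P||Q) = -0.29567 + 0.52065 = 0.22498 ≈ 0.2250 bits

D_KL(Q||P) = Σ Q(x) log₂(Q(x)/P(x))

Computing term by term:
  Q(1)·log₂(Q(1)/P(1)) = 0.6378·log₂(0.6378/0.3622) = 0.52065
  Q(2)·log₂(Q(2)/P(2)) = 0.3622·log₂(0.3622/0.6378) = -0.29567

D_KL(Q||P) = 0.52065 - 0.29567 = 0.22498 ≈ 0.2250 bits

These ARE equal here. Q is P with outcomes relabeled (Q(1) = P(2), Q(2) = P(1)) by a relabeling that is its own inverse, so the two sums contain exactly the same terms in a different order. This is a special case — KL divergence is not symmetric in general: D_KL(P||Q) ≠ D_KL(Q||P) for most P, Q.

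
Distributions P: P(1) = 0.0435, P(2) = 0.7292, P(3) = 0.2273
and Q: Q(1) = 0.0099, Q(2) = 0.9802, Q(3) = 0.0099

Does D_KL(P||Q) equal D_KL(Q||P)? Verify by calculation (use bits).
D_KL(P||Q) = 0.8093 bits, D_KL(Q||P) = 0.3524 bits. No — D_KL(P||Q) ≠ D_KL(Q||P) for this pair.

D_KL(P||Q) = Σ P(x) log₂(P(x)/Q(x))

Computing term by term:
  P(1)·log₂(P(1)/Q(1)) = 0.0435·log₂(0.0435/0.0099) = 0.09289
  P(2)·log₂(P(2)/Q(2)) = 0.7292·log₂(0.7292/0.9802) = -0.31119
  P(3)·log₂(P(3)/Q(3)) = 0.2273·log₂(0.2273/0.0099) = 1.02763

D_KL(P||Q) = 0.09289 - 0.31119 + 1.02763 = 0.80933 ≈ 0.8093 bits

D_KL(Q||P) = Σ Q(x) log₂(Q(x)/P(x))

Computing term by term:
  Q(1)·log₂(Q(1)/P(1)) = 0.0099·log₂(0.0099/0.0435) = -0.02114
  Q(2)·log₂(Q(2)/P(2)) = 0.9802·log₂(0.9802/0.7292) = 0.41831
  Q(3)·log₂(Q(3)/P(3)) = 0.0099·log₂(0.0099/0.2273) = -0.04476

D_KL(Q||P) = -0.02114 + 0.41831 - 0.04476 = 0.35241 ≈ 0.3524 bits

These are NOT equal (difference: 0.4569 bits). KL divergence is asymmetric: D_KL(P||Q) ≠ D_KL(Q||P) in general.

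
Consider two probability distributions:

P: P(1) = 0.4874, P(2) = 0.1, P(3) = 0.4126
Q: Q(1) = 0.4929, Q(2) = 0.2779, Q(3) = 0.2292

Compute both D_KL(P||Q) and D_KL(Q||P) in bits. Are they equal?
D_KL(P||Q) = 0.1946 bits, D_KL(Q||P) = 0.2234 bits. No, they are not equal.

D_KL(P||Q) = Σ P(x) log₂(P(x)/Q(x))

Computing term by term:
  P(1)·log₂(P(1)/Q(1)) = 0.4874·log₂(0.4874/0.4929) = -0.00789
  P(2)·log₂(P(2)/Q(2)) = 0.1·log₂(0.1/0.2779) = -0.14746
  P(3)·log₂(P(3)/Q(3)) = 0.4126·log₂(0.4126/0.2292) = 0.34994

D_KL(P||Q) = -0.00789 - 0.14746 + 0.34994 = 0.19459 ≈ 0.1946 bits

D_KL(Q||P) = Σ Q(x) log₂(Q(x)/P(x))

Computing term by term:
  Q(1)·log₂(Q(1)/P(1)) = 0.4929·log₂(0.4929/0.4874) = 0.00798
  Q(2)·log₂(Q(2)/P(2)) = 0.2779·log₂(0.2779/0.1) = 0.40978
  Q(3)·log₂(Q(3)/P(3)) = 0.2292·log₂(0.2292/0.4126) = -0.19439

D_KL(Q||P) = 0.00798 + 0.40978 - 0.19439 = 0.22337 ≈ 0.2234 bits

These are NOT equal (difference: 0.0288 bits). KL divergence is asymmetric: D_KL(P||Q) ≠ D_KL(Q||P) in general.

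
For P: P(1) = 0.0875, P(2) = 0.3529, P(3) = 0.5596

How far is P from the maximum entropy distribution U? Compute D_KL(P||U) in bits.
0.2785 bits

U(i) = 1/3 for all i

D_KL(P||U) = Σ P(x) log₂(P(x) / (1/3))
           = Σ P(x) log₂(P(x)) + log₂(3)
           = log₂(3) - H(P)

H(P) = -Σ P(x) log₂(P(x)):
  -P(1)·log₂(P(1)) = -(0.0875)·log₂(0.0875) = 0.30753
  -P(2)·log₂(P(2)) = -(0.3529)·log₂(0.3529) = 0.53029
  -P(3)·log₂(P(3)) = -(0.5596)·log₂(0.5596) = 0.46868
H(P) = 0.30753 + 0.53029 + 0.46868 = 1.30650 bits

log₂(3) = 1.58496 bits

D_KL(P||U) = 1.58496 - 1.30650 = 0.27846 ≈ 0.2785 bits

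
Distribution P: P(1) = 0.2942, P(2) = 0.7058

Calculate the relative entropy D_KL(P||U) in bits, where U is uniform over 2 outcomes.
0.1259 bits

U(i) = 1/2 for all i

D_KL(P||U) = Σ P(x) log₂(P(x) / (1/2))
           = Σ P(x) log₂(P(x)) + log₂(2)
           = log₂(2) - H(P)

H(P) = -Σ P(x) log₂(P(x)):
  -P(1)·log₂(P(1)) = -(0.2942)·log₂(0.2942) = 0.51930
  -P(2)·log₂(P(2)) = -(0.7058)·log₂(0.7058) = 0.35478
H(P) = 0.51930 + 0.35478 = 0.87408 bits

log₂(2) = 1.00000 bits

D_KL(P||U) = 1.00000 - 0.87408 = 0.12592 ≈ 0.1259 bits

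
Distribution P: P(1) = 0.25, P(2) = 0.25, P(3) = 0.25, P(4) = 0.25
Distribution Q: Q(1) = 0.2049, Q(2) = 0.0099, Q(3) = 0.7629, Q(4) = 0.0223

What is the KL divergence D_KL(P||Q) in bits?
1.7057 bits

D_KL(P||Q) = Σ P(x) log₂(P(x)/Q(x))

Computing term by term:
  P(1)·log₂(P(1)/Q(1)) = 0.25·log₂(0.25/0.2049) = 0.07175
  P(2)·log₂(P(2)/Q(2)) = 0.25·log₂(0.25/0.0099) = 1.16459
  P(3)·log₂(P(3)/Q(3)) = 0.25·log₂(0.25/0.7629) = -0.40239
  P(4)·log₂(P(4)/Q(4)) = 0.25·log₂(0.25/0.0223) = 0.87170

D_KL(P||Q) = 0.07175 + 1.16459 - 0.40239 + 0.87170 = 1.70565 ≈ 1.7057 bits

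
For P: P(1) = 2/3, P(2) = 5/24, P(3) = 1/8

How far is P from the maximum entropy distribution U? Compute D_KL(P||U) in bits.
0.3485 bits

U(i) = 1/3 for all i

D_KL(P||U) = Σ P(x) log₂(P(x) / (1/3))
           = Σ P(x) log₂(P(x)) + log₂(3)
           = log₂(3) - H(P)

H(P) = -Σ P(x) log₂(P(x)):
  -P(1)·log₂(P(1)) = -(2/3)·log₂(2/3) = 0.38998
  -P(2)·log₂(P(2)) = -(5/24)·log₂(5/24) = 0.47147
  -P(3)·log₂(P(3)) = -(1/8)·log₂(1/8) = 0.37500
H(P) = 0.38998 + 0.47147 + 0.37500 = 1.23645 bits

log₂(3) = 1.58496 bits

D_KL(P||U) = 1.58496 - 1.23645 = 0.34851 ≈ 0.3485 bits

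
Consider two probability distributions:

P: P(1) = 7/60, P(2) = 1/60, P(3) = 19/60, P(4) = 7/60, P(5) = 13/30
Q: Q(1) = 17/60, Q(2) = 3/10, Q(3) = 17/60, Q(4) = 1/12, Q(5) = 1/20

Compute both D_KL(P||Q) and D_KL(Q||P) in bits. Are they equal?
D_KL(P||Q) = 1.2386 bits, D_KL(Q||P) = 1.3720 bits. No, they are not equal.

D_KL(P||Q) = Σ P(x) log₂(P(x)/Q(x))

Computing term by term:
  P(1)·log₂(P(1)/Q(1)) = (7/60)·log₂((7/60)/(17/60)) = -0.14935
  P(2)·log₂(P(2)/Q(2)) = (1/60)·log₂((1/60)/(3/10)) = -0.06950
  P(3)·log₂(P(3)/Q(3)) = (19/60)·log₂((19/60)/(17/60)) = 0.05081
  P(4)·log₂(P(4)/Q(4)) = (7/60)·log₂((7/60)/(1/12)) = 0.05663
  P(5)·log₂(P(5)/Q(5)) = (13/30)·log₂((13/30)/(1/20)) = 1.35004

D_KL(P||Q) = -0.14935 - 0.06950 + 0.05081 + 0.05663 + 1.35004 = 1.23863 ≈ 1.2386 bits

D_KL(Q||P) = Σ Q(x) log₂(Q(x)/P(x))

Computing term by term:
  Q(1)·log₂(Q(1)/P(1)) = (17/60)·log₂((17/60)/(7/60)) = 0.36270
  Q(2)·log₂(Q(2)/P(2)) = (3/10)·log₂((3/10)/(1/60)) = 1.25098
  Q(3)·log₂(Q(3)/P(3)) = (17/60)·log₂((17/60)/(19/60)) = -0.04546
  Q(4)·log₂(Q(4)/P(4)) = (1/12)·log₂((1/12)/(7/60)) = -0.04045
  Q(5)·log₂(Q(5)/P(5)) = (1/20)·log₂((1/20)/(13/30)) = -0.15577

D_KL(Q||P) = 0.36270 + 1.25098 - 0.04546 - 0.04045 - 0.15577 = 1.37200 ≈ 1.3720 bits

These are NOT equal (difference: 0.1334 bits). KL divergence is asymmetric: D_KL(P||Q) ≠ D_KL(Q||P) in general.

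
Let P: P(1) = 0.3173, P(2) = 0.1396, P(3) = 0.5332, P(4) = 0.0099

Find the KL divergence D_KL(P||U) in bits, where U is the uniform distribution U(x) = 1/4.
0.5283 bits

U(i) = 1/4 for all i

D_KL(P||U) = Σ P(x) log₂(P(x) / (1/4))
           = Σ P(x) log₂(P(x)) + log₂(4)
           = log₂(4) - H(P)

H(P) = -Σ P(x) log₂(P(x)):
  -P(1)·log₂(P(1)) = -(0.3173)·log₂(0.3173) = 0.52547
  -P(2)·log₂(P(2)) = -(0.1396)·log₂(0.1396) = 0.39655
  -P(3)·log₂(P(3)) = -(0.5332)·log₂(0.5332) = 0.48375
  -P(4)·log₂(P(4)) = -(0.0099)·log₂(0.0099) = 0.06592
H(P) = 0.52547 + 0.39655 + 0.48375 + 0.06592 = 1.47169 bits

log₂(4) = 2.00000 bits

D_KL(P||U) = 2.00000 - 1.47169 = 0.52831 ≈ 0.5283 bits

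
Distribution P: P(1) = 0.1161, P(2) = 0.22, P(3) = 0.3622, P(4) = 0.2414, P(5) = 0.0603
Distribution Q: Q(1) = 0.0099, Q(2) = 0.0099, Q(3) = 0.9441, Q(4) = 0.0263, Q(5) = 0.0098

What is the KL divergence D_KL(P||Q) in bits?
1.8261 bits

D_KL(P||Q) = Σ P(x) log₂(P(x)/Q(x))

Computing term by term:
  P(1)·log₂(P(1)/Q(1)) = 0.1161·log₂(0.1161/0.0099) = 0.41236
  P(2)·log₂(P(2)/Q(2)) = 0.22·log₂(0.22/0.0099) = 0.98426
  P(3)·log₂(P(3)/Q(3)) = 0.3622·log₂(0.3622/0.9441) = -0.50062
  P(4)·log₂(P(4)/Q(4)) = 0.2414·log₂(0.2414/0.0263) = 0.77207
  P(5)·log₂(P(5)/Q(5)) = 0.0603·log₂(0.0603/0.0098) = 0.15806

D_KL(P||Q) = 0.41236 + 0.98426 - 0.50062 + 0.77207 + 0.15806 = 1.82613 ≈ 1.8261 bits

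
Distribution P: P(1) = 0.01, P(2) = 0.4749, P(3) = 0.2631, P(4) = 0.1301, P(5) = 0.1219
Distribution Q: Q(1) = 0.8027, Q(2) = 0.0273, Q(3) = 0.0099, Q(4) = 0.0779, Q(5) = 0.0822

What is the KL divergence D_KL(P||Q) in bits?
3.3042 bits

D_KL(P||Q) = Σ P(x) log₂(P(x)/Q(x))

Computing term by term:
  P(1)·log₂(P(1)/Q(1)) = 0.01·log₂(0.01/0.8027) = -0.06327
  P(2)·log₂(P(2)/Q(2)) = 0.4749·log₂(0.4749/0.0273) = 1.95690
  P(3)·log₂(P(3)/Q(3)) = 0.2631·log₂(0.2631/0.0099) = 1.24500
  P(4)·log₂(P(4)/Q(4)) = 0.1301·log₂(0.1301/0.0779) = 0.09626
  P(5)·log₂(P(5)/Q(5)) = 0.1219·log₂(0.1219/0.0822) = 0.06930

D_KL(P||Q) = -0.06327 + 1.95690 + 1.24500 + 0.09626 + 0.06930 = 3.30419 ≈ 3.3042 bits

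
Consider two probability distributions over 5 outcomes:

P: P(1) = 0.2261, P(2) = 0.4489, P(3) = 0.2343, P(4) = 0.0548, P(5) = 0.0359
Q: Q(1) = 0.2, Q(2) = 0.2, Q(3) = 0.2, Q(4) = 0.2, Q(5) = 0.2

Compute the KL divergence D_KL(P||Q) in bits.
0.4258 bits

D_KL(P||Q) = Σ P(x) log₂(P(x)/Q(x))

Computing term by term:
  P(1)·log₂(P(1)/Q(1)) = 0.2261·log₂(0.2261/0.2) = 0.04001
  P(2)·log₂(P(2)/Q(2)) = 0.4489·log₂(0.4489/0.2) = 0.52359
  P(3)·log₂(P(3)/Q(3)) = 0.2343·log₂(0.2343/0.2) = 0.05350
  P(4)·log₂(P(4)/Q(4)) = 0.0548·log₂(0.0548/0.2) = -0.10235
  P(5)·log₂(P(5)/Q(5)) = 0.0359·log₂(0.0359/0.2) = -0.08896

D_KL(P||Q) = 0.04001 + 0.52359 + 0.05350 - 0.10235 - 0.08896 = 0.42579 ≈ 0.4258 bits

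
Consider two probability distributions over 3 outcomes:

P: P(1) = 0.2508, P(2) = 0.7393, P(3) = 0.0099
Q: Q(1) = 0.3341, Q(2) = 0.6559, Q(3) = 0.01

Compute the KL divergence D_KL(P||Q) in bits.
0.0238 bits

D_KL(P||Q) = Σ P(x) log₂(P(x)/Q(x))

Computing term by term:
  P(1)·log₂(P(1)/Q(1)) = 0.2508·log₂(0.2508/0.3341) = -0.10377
  P(2)·log₂(P(2)/Q(2)) = 0.7393·log₂(0.7393/0.6559) = 0.12767
  P(3)·log₂(P(3)/Q(3)) = 0.0099·log₂(0.0099/0.01) = -0.00014

D_KL(P||Q) = -0.10377 + 0.12767 - 0.00014 = 0.02376 ≈ 0.0238 bits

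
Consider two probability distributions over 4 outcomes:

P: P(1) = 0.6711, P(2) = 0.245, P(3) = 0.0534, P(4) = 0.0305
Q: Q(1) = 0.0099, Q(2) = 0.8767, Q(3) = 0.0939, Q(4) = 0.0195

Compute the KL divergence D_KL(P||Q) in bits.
3.6078 bits

D_KL(P||Q) = Σ P(x) log₂(P(x)/Q(x))

Computing term by term:
  P(1)·log₂(P(1)/Q(1)) = 0.6711·log₂(0.6711/0.0099) = 4.08227
  P(2)·log₂(P(2)/Q(2)) = 0.245·log₂(0.245/0.8767) = -0.45063
  P(3)·log₂(P(3)/Q(3)) = 0.0534·log₂(0.0534/0.0939) = -0.04348
  P(4)·log₂(P(4)/Q(4)) = 0.0305·log₂(0.0305/0.0195) = 0.01968

D_KL(P||Q) = 4.08227 - 0.45063 - 0.04348 + 0.01968 = 3.60784 ≈ 3.6078 bits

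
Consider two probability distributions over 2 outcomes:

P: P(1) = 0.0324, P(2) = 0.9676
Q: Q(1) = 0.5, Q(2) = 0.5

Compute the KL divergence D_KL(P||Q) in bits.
0.7937 bits

D_KL(P||Q) = Σ P(x) log₂(P(x)/Q(x))

Computing term by term:
  P(1)·log₂(P(1)/Q(1)) = 0.0324·log₂(0.0324/0.5) = -0.12791
  P(2)·log₂(P(2)/Q(2)) = 0.9676·log₂(0.9676/0.5) = 0.92162

D_KL(P||Q) = -0.12791 + 0.92162 = 0.79371 ≈ 0.7937 bits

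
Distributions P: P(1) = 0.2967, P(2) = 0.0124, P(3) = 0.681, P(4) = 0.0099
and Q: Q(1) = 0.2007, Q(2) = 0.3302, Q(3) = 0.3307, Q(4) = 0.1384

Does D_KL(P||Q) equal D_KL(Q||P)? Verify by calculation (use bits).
D_KL(P||Q) = 0.7806 bits, D_KL(Q||P) = 1.6323 bits. No — D_KL(P||Q) ≠ D_KL(Q||P) for this pair.

D_KL(P||Q) = Σ P(x) log₂(P(x)/Q(x))

Computing term by term:
  P(1)·log₂(P(1)/Q(1)) = 0.2967·log₂(0.2967/0.2007) = 0.16733
  P(2)·log₂(P(2)/Q(2)) = 0.0124·log₂(0.0124/0.3302) = -0.05871
  P(3)·log₂(P(3)/Q(3)) = 0.681·log₂(0.681/0.3307) = 0.70969
  P(4)·log₂(P(4)/Q(4)) = 0.0099·log₂(0.0099/0.1384) = -0.03767

D_KL(P||Q) = 0.16733 - 0.05871 + 0.70969 - 0.03767 = 0.78064 ≈ 0.7806 bits

D_KL(Q||P) = Σ Q(x) log₂(Q(x)/P(x))

Computing term by term:
  Q(1)·log₂(Q(1)/P(1)) = 0.2007·log₂(0.2007/0.2967) = -0.11319
  Q(2)·log₂(Q(2)/P(2)) = 0.3302·log₂(0.3302/0.0124) = 1.56347
  Q(3)·log₂(Q(3)/P(3)) = 0.3307·log₂(0.3307/0.681) = -0.34463
  Q(4)·log₂(Q(4)/P(4)) = 0.1384·log₂(0.1384/0.0099) = 0.52665

D_KL(Q||P) = -0.11319 + 1.56347 - 0.34463 + 0.52665 = 1.63230 ≈ 1.6323 bits

These are NOT equal (difference: 0.8517 bits). KL divergence is asymmetric: D_KL(P||Q) ≠ D_KL(Q||P) in general.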